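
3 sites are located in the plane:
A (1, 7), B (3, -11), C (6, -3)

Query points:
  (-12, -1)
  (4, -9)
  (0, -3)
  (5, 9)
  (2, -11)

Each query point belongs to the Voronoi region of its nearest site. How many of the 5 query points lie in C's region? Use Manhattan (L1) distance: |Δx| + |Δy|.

(-12, -1) — d to each: A:21, B:25, C:20 → nearest is C
(4, -9) — d to each: A:19, B:3, C:8 → nearest is B
(0, -3) — d to each: A:11, B:11, C:6 → nearest is C
(5, 9) — d to each: A:6, B:22, C:13 → nearest is A
(2, -11) — d to each: A:19, B:1, C:12 → nearest is B
2 of the 5 points have C as nearest.

2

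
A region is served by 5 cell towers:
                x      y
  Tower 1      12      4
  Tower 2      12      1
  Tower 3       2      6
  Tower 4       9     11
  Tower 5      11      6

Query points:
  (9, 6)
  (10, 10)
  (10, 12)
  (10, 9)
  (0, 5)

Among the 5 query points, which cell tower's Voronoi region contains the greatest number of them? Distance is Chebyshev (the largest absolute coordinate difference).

(9, 6) — d to each: Tower 1:3, Tower 2:5, Tower 3:7, Tower 4:5, Tower 5:2 → nearest is Tower 5
(10, 10) — d to each: Tower 1:6, Tower 2:9, Tower 3:8, Tower 4:1, Tower 5:4 → nearest is Tower 4
(10, 12) — d to each: Tower 1:8, Tower 2:11, Tower 3:8, Tower 4:1, Tower 5:6 → nearest is Tower 4
(10, 9) — d to each: Tower 1:5, Tower 2:8, Tower 3:8, Tower 4:2, Tower 5:3 → nearest is Tower 4
(0, 5) — d to each: Tower 1:12, Tower 2:12, Tower 3:2, Tower 4:9, Tower 5:11 → nearest is Tower 3
Tally — Tower 3:1, Tower 4:3, Tower 5:1. Tower 4 captures the most (3).

Tower 4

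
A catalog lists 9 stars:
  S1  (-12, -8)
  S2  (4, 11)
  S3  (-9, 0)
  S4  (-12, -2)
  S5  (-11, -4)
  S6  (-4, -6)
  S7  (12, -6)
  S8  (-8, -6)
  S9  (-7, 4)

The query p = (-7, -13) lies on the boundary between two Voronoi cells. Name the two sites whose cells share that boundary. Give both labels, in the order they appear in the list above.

Squared distances from p to each site:
|pS1|² = (-7−(-12))² + (-13−(-8))² = 25 + 25 = 50
|pS2|² = (-7−4)² + (-13−11)² = 121 + 576 = 697
|pS3|² = (-7−(-9))² + (-13−0)² = 4 + 169 = 173
|pS4|² = (-7−(-12))² + (-13−(-2))² = 25 + 121 = 146
|pS5|² = (-7−(-11))² + (-13−(-4))² = 16 + 81 = 97
|pS6|² = (-7−(-4))² + (-13−(-6))² = 9 + 49 = 58
|pS7|² = (-7−12)² + (-13−(-6))² = 361 + 49 = 410
|pS8|² = (-7−(-8))² + (-13−(-6))² = 1 + 49 = 50
|pS9|² = (-7−(-7))² + (-13−4)² = 0 + 289 = 289
p is equidistant from S1 and S8 (both at squared distance 50), and every other site is strictly farther — so p lies on the S1–S8 Voronoi edge.

S1 and S8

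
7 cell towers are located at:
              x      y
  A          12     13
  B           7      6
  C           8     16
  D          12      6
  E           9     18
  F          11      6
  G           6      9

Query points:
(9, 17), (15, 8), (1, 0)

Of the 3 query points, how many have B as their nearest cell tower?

1

(9, 17) — d² to each: A:25, B:125, C:2, D:130, E:1, F:125, G:73 → nearest is E
(15, 8) — d² to each: A:34, B:68, C:113, D:13, E:136, F:20, G:82 → nearest is D
(1, 0) — d² to each: A:290, B:72, C:305, D:157, E:388, F:136, G:106 → nearest is B
1 of the 3 points has B as nearest.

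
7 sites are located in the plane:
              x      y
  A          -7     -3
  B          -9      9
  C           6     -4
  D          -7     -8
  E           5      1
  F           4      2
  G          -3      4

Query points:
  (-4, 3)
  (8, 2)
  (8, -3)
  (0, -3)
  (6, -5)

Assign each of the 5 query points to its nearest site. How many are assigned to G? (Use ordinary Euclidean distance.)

1

(-4, 3) — d² to each: A:45, B:61, C:149, D:130, E:85, F:65, G:2 → nearest is G
(8, 2) — d² to each: A:250, B:338, C:40, D:325, E:10, F:16, G:125 → nearest is E
(8, -3) — d² to each: A:225, B:433, C:5, D:250, E:25, F:41, G:170 → nearest is C
(0, -3) — d² to each: A:49, B:225, C:37, D:74, E:41, F:41, G:58 → nearest is C
(6, -5) — d² to each: A:173, B:421, C:1, D:178, E:37, F:53, G:162 → nearest is C
1 of the 5 points has G as nearest.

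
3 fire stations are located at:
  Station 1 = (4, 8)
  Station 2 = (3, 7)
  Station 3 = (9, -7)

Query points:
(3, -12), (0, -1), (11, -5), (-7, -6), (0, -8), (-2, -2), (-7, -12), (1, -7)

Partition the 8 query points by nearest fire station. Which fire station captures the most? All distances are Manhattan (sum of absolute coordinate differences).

(3, -12) — d to each: Station 1:21, Station 2:19, Station 3:11 → nearest is Station 3
(0, -1) — d to each: Station 1:13, Station 2:11, Station 3:15 → nearest is Station 2
(11, -5) — d to each: Station 1:20, Station 2:20, Station 3:4 → nearest is Station 3
(-7, -6) — d to each: Station 1:25, Station 2:23, Station 3:17 → nearest is Station 3
(0, -8) — d to each: Station 1:20, Station 2:18, Station 3:10 → nearest is Station 3
(-2, -2) — d to each: Station 1:16, Station 2:14, Station 3:16 → nearest is Station 2
(-7, -12) — d to each: Station 1:31, Station 2:29, Station 3:21 → nearest is Station 3
(1, -7) — d to each: Station 1:18, Station 2:16, Station 3:8 → nearest is Station 3
Tally — Station 2:2, Station 3:6. Station 3 captures the most (6).

Station 3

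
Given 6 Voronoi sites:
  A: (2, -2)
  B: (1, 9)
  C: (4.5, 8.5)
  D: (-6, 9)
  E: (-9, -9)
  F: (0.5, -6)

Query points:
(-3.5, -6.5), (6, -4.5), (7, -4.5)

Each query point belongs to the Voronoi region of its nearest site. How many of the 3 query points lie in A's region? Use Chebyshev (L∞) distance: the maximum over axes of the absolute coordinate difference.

(-3.5, -6.5) — d to each: A:5.5, B:15.5, C:15, D:15.5, E:5.5, F:4 → nearest is F
(6, -4.5) — d to each: A:4, B:13.5, C:13, D:13.5, E:15, F:5.5 → nearest is A
(7, -4.5) — d to each: A:5, B:13.5, C:13, D:13.5, E:16, F:6.5 → nearest is A
2 of the 3 points have A as nearest.

2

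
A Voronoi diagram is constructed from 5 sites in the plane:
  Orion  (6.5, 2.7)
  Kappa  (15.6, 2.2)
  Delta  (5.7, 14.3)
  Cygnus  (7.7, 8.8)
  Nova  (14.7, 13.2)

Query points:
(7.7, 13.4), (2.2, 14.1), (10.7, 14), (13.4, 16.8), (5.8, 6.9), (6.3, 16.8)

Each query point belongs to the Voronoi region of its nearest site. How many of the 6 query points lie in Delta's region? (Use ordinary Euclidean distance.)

3

(7.7, 13.4) — d² to each: Orion:115.93, Kappa:187.85, Delta:4.81, Cygnus:21.16, Nova:49.04 → nearest is Delta
(2.2, 14.1) — d² to each: Orion:148.45, Kappa:321.17, Delta:12.29, Cygnus:58.34, Nova:157.06 → nearest is Delta
(10.7, 14) — d² to each: Orion:145.33, Kappa:163.25, Delta:25.09, Cygnus:36.04, Nova:16.64 → nearest is Nova
(13.4, 16.8) — d² to each: Orion:246.42, Kappa:218, Delta:65.54, Cygnus:96.49, Nova:14.65 → nearest is Nova
(5.8, 6.9) — d² to each: Orion:18.13, Kappa:118.13, Delta:54.77, Cygnus:7.22, Nova:118.9 → nearest is Cygnus
(6.3, 16.8) — d² to each: Orion:198.85, Kappa:299.65, Delta:6.61, Cygnus:65.96, Nova:83.52 → nearest is Delta
3 of the 6 points have Delta as nearest.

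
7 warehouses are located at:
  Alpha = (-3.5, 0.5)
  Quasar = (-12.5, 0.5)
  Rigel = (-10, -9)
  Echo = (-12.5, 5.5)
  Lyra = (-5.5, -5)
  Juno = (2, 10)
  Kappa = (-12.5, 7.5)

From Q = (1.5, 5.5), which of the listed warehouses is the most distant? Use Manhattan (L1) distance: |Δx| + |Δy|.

d(Q, Alpha) = 5 + 5 = 10
d(Q, Quasar) = 14 + 5 = 19
d(Q, Rigel) = 11.5 + 14.5 = 26
d(Q, Echo) = 14 + 0 = 14
d(Q, Lyra) = 7 + 10.5 = 17.5
d(Q, Juno) = 0.5 + 4.5 = 5
d(Q, Kappa) = 14 + 2 = 16
The largest is to Rigel.

Rigel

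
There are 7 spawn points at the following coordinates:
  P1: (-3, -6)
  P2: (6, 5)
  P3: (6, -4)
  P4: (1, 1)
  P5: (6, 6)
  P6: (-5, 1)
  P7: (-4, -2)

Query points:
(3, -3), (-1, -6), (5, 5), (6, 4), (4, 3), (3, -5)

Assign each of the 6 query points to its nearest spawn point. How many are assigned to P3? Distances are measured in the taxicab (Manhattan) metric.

2

(3, -3) — d to each: P1:9, P2:11, P3:4, P4:6, P5:12, P6:12, P7:8 → nearest is P3
(-1, -6) — d to each: P1:2, P2:18, P3:9, P4:9, P5:19, P6:11, P7:7 → nearest is P1
(5, 5) — d to each: P1:19, P2:1, P3:10, P4:8, P5:2, P6:14, P7:16 → nearest is P2
(6, 4) — d to each: P1:19, P2:1, P3:8, P4:8, P5:2, P6:14, P7:16 → nearest is P2
(4, 3) — d to each: P1:16, P2:4, P3:9, P4:5, P5:5, P6:11, P7:13 → nearest is P2
(3, -5) — d to each: P1:7, P2:13, P3:4, P4:8, P5:14, P6:14, P7:10 → nearest is P3
2 of the 6 points have P3 as nearest.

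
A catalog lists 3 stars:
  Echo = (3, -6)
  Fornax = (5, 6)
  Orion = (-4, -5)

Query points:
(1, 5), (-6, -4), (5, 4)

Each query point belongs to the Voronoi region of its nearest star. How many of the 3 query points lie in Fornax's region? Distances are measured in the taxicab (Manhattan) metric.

2

(1, 5) — d to each: Echo:13, Fornax:5, Orion:15 → nearest is Fornax
(-6, -4) — d to each: Echo:11, Fornax:21, Orion:3 → nearest is Orion
(5, 4) — d to each: Echo:12, Fornax:2, Orion:18 → nearest is Fornax
2 of the 3 points have Fornax as nearest.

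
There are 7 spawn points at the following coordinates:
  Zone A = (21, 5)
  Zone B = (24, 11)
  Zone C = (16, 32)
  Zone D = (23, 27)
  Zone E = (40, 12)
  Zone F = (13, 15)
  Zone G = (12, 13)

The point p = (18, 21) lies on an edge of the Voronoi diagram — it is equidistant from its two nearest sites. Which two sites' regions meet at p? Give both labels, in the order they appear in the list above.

Zone D and Zone F

Squared distances from p to each site:
d²(p, Zone A) = (18−21)² + (21−5)² = 9 + 256 = 265
d²(p, Zone B) = (18−24)² + (21−11)² = 36 + 100 = 136
d²(p, Zone C) = (18−16)² + (21−32)² = 4 + 121 = 125
d²(p, Zone D) = (18−23)² + (21−27)² = 25 + 36 = 61
d²(p, Zone E) = (18−40)² + (21−12)² = 484 + 81 = 565
d²(p, Zone F) = (18−13)² + (21−15)² = 25 + 36 = 61
d²(p, Zone G) = (18−12)² + (21−13)² = 36 + 64 = 100
p is equidistant from Zone D and Zone F (both at squared distance 61), and every other site is strictly farther — so p lies on the Zone D–Zone F Voronoi edge.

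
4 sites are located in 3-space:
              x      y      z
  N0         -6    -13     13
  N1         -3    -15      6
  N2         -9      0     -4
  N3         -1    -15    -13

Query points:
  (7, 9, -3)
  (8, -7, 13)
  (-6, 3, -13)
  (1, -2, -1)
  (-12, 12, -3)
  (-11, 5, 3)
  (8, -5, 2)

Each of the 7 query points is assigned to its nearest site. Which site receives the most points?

N2

(7, 9, -3) — d² to each: N0:909, N1:757, N2:338, N3:740 → nearest is N2
(8, -7, 13) — d² to each: N0:232, N1:234, N2:627, N3:821 → nearest is N0
(-6, 3, -13) — d² to each: N0:932, N1:694, N2:99, N3:349 → nearest is N2
(1, -2, -1) — d² to each: N0:366, N1:234, N2:113, N3:317 → nearest is N2
(-12, 12, -3) — d² to each: N0:917, N1:891, N2:154, N3:950 → nearest is N2
(-11, 5, 3) — d² to each: N0:449, N1:473, N2:78, N3:756 → nearest is N2
(8, -5, 2) — d² to each: N0:381, N1:237, N2:350, N3:406 → nearest is N1
Tally — N0:1, N1:1, N2:5. N2 captures the most (5).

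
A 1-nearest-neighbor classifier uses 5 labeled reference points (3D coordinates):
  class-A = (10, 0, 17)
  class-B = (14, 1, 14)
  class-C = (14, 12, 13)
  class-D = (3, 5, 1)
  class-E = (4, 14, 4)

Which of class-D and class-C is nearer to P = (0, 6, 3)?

Compare squared distances:
d²(P, class-D) = (0−3)² + (6−5)² + (3−1)² = 9 + 1 + 4 = 14
d²(P, class-C) = (0−14)² + (6−12)² + (3−13)² = 196 + 36 + 100 = 332
14 < 332, so class-D is closer.

class-D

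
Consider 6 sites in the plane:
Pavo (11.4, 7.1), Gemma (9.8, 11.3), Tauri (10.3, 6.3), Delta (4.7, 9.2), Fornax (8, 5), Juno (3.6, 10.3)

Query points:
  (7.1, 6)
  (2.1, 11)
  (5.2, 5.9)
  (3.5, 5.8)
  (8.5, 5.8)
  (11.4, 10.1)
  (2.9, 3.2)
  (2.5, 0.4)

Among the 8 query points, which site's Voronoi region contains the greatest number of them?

Fornax

(7.1, 6) — d² to each: Pavo:19.7, Gemma:35.38, Tauri:10.33, Delta:16, Fornax:1.81, Juno:30.74 → nearest is Fornax
(2.1, 11) — d² to each: Pavo:101.7, Gemma:59.38, Tauri:89.33, Delta:10, Fornax:70.81, Juno:2.74 → nearest is Juno
(5.2, 5.9) — d² to each: Pavo:39.88, Gemma:50.32, Tauri:26.17, Delta:11.14, Fornax:8.65, Juno:21.92 → nearest is Fornax
(3.5, 5.8) — d² to each: Pavo:64.1, Gemma:69.94, Tauri:46.49, Delta:13, Fornax:20.89, Juno:20.26 → nearest is Delta
(8.5, 5.8) — d² to each: Pavo:10.1, Gemma:31.94, Tauri:3.49, Delta:26, Fornax:0.89, Juno:44.26 → nearest is Fornax
(11.4, 10.1) — d² to each: Pavo:9, Gemma:4, Tauri:15.65, Delta:45.7, Fornax:37.57, Juno:60.88 → nearest is Gemma
(2.9, 3.2) — d² to each: Pavo:87.46, Gemma:113.22, Tauri:64.37, Delta:39.24, Fornax:29.25, Juno:50.9 → nearest is Fornax
(2.5, 0.4) — d² to each: Pavo:124.1, Gemma:172.1, Tauri:95.65, Delta:82.28, Fornax:51.41, Juno:99.22 → nearest is Fornax
Tally — Gemma:1, Delta:1, Fornax:5, Juno:1. Fornax captures the most (5).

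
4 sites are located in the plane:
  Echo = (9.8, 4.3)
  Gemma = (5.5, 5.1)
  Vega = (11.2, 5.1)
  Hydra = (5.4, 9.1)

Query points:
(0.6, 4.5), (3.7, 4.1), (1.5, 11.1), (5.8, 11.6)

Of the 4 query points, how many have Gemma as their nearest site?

2

(0.6, 4.5) — d² to each: Echo:84.68, Gemma:24.37, Vega:112.72, Hydra:44.2 → nearest is Gemma
(3.7, 4.1) — d² to each: Echo:37.25, Gemma:4.24, Vega:57.25, Hydra:27.89 → nearest is Gemma
(1.5, 11.1) — d² to each: Echo:115.13, Gemma:52, Vega:130.09, Hydra:19.21 → nearest is Hydra
(5.8, 11.6) — d² to each: Echo:69.29, Gemma:42.34, Vega:71.41, Hydra:6.41 → nearest is Hydra
2 of the 4 points have Gemma as nearest.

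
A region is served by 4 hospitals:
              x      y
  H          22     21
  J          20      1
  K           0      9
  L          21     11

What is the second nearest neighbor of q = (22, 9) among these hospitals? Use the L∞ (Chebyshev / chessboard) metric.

J

d(q,H) = max(0, 12) = 12
d(q,J) = max(2, 8) = 8
d(q,K) = max(22, 0) = 22
d(q,L) = max(1, 2) = 2
Sorted ascending: L, J, H, … — the second-nearest is J.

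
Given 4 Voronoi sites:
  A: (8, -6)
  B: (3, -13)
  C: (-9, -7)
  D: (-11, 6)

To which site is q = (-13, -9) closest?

C

Compare squared distances (the ordering matches that of the actual distances):
|qA|² = (-13−8)² + (-9−(-6))² = 441 + 9 = 450
|qB|² = (-13−3)² + (-9−(-13))² = 256 + 16 = 272
|qC|² = (-13−(-9))² + (-9−(-7))² = 16 + 4 = 20
|qD|² = (-13−(-11))² + (-9−6)² = 4 + 225 = 229
C is nearest.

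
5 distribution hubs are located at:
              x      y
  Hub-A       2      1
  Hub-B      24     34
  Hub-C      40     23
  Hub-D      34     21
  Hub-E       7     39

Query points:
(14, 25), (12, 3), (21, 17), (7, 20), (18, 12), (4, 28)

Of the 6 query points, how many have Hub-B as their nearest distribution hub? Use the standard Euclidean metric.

1

(14, 25) — d² to each: Hub-A:720, Hub-B:181, Hub-C:680, Hub-D:416, Hub-E:245 → nearest is Hub-B
(12, 3) — d² to each: Hub-A:104, Hub-B:1105, Hub-C:1184, Hub-D:808, Hub-E:1321 → nearest is Hub-A
(21, 17) — d² to each: Hub-A:617, Hub-B:298, Hub-C:397, Hub-D:185, Hub-E:680 → nearest is Hub-D
(7, 20) — d² to each: Hub-A:386, Hub-B:485, Hub-C:1098, Hub-D:730, Hub-E:361 → nearest is Hub-E
(18, 12) — d² to each: Hub-A:377, Hub-B:520, Hub-C:605, Hub-D:337, Hub-E:850 → nearest is Hub-D
(4, 28) — d² to each: Hub-A:733, Hub-B:436, Hub-C:1321, Hub-D:949, Hub-E:130 → nearest is Hub-E
1 of the 6 points has Hub-B as nearest.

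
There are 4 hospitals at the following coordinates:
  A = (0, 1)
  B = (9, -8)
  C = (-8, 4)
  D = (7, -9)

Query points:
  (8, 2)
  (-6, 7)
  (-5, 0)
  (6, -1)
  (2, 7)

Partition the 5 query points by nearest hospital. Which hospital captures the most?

A

(8, 2) — d² to each: A:65, B:101, C:260, D:122 → nearest is A
(-6, 7) — d² to each: A:72, B:450, C:13, D:425 → nearest is C
(-5, 0) — d² to each: A:26, B:260, C:25, D:225 → nearest is C
(6, -1) — d² to each: A:40, B:58, C:221, D:65 → nearest is A
(2, 7) — d² to each: A:40, B:274, C:109, D:281 → nearest is A
Tally — A:3, C:2. A captures the most (3).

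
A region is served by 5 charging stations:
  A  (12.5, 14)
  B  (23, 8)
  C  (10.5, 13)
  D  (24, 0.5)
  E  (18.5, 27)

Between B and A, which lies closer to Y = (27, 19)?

Compare squared distances:
|YB|² = (27−23)² + (19−8)² = 16 + 121 = 137
|YA|² = (27−12.5)² + (19−14)² = 210.25 + 25 = 235.25
137 < 235.25, so B is closer.

B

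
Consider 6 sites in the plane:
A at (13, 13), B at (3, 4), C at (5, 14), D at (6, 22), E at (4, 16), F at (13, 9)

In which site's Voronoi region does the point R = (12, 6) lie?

Squared Euclidean distances:
|RA|² = (12−13)² + (6−13)² = 1 + 49 = 50
|RB|² = (12−3)² + (6−4)² = 81 + 4 = 85
|RC|² = (12−5)² + (6−14)² = 49 + 64 = 113
|RD|² = (12−6)² + (6−22)² = 36 + 256 = 292
|RE|² = (12−4)² + (6−16)² = 64 + 100 = 164
|RF|² = (12−13)² + (6−9)² = 1 + 9 = 10
The smallest is to F, so R lies in the Voronoi region of F.

F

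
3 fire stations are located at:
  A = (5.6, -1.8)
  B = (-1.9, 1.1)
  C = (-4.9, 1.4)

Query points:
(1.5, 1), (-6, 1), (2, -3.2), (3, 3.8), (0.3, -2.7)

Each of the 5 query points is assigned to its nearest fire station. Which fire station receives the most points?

B

(1.5, 1) — d² to each: A:24.65, B:11.57, C:41.12 → nearest is B
(-6, 1) — d² to each: A:142.4, B:16.82, C:1.37 → nearest is C
(2, -3.2) — d² to each: A:14.92, B:33.7, C:68.77 → nearest is A
(3, 3.8) — d² to each: A:38.12, B:31.3, C:68.17 → nearest is B
(0.3, -2.7) — d² to each: A:28.9, B:19.28, C:43.85 → nearest is B
Tally — A:1, B:3, C:1. B captures the most (3).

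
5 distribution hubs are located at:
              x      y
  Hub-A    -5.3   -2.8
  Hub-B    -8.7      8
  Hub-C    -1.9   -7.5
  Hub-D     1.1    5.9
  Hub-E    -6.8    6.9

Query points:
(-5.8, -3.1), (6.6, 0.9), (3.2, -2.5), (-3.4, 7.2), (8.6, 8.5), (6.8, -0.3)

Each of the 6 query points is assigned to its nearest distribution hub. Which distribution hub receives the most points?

Hub-D

(-5.8, -3.1) — d² to each: Hub-A:0.34, Hub-B:131.62, Hub-C:34.57, Hub-D:128.61, Hub-E:101 → nearest is Hub-A
(6.6, 0.9) — d² to each: Hub-A:155.3, Hub-B:284.5, Hub-C:142.81, Hub-D:55.25, Hub-E:215.56 → nearest is Hub-D
(3.2, -2.5) — d² to each: Hub-A:72.34, Hub-B:251.86, Hub-C:51.01, Hub-D:74.97, Hub-E:188.36 → nearest is Hub-C
(-3.4, 7.2) — d² to each: Hub-A:103.61, Hub-B:28.73, Hub-C:218.34, Hub-D:21.94, Hub-E:11.65 → nearest is Hub-E
(8.6, 8.5) — d² to each: Hub-A:320.9, Hub-B:299.54, Hub-C:366.25, Hub-D:63.01, Hub-E:239.72 → nearest is Hub-D
(6.8, -0.3) — d² to each: Hub-A:152.66, Hub-B:309.14, Hub-C:127.53, Hub-D:70.93, Hub-E:236.8 → nearest is Hub-D
Tally — Hub-A:1, Hub-C:1, Hub-D:3, Hub-E:1. Hub-D captures the most (3).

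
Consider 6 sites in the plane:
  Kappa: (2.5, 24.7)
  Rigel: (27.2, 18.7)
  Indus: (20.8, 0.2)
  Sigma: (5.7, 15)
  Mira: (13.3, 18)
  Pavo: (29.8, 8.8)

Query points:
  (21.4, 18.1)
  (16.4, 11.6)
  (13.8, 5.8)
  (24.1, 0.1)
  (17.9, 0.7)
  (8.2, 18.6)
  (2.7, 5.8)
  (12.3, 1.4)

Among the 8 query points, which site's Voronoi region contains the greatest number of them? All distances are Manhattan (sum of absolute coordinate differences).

Indus

(21.4, 18.1) — d to each: Kappa:25.5, Rigel:6.4, Indus:18.5, Sigma:18.8, Mira:8.2, Pavo:17.7 → nearest is Rigel
(16.4, 11.6) — d to each: Kappa:27, Rigel:17.9, Indus:15.8, Sigma:14.1, Mira:9.5, Pavo:16.2 → nearest is Mira
(13.8, 5.8) — d to each: Kappa:30.2, Rigel:26.3, Indus:12.6, Sigma:17.3, Mira:12.7, Pavo:19 → nearest is Indus
(24.1, 0.1) — d to each: Kappa:46.2, Rigel:21.7, Indus:3.4, Sigma:33.3, Mira:28.7, Pavo:14.4 → nearest is Indus
(17.9, 0.7) — d to each: Kappa:39.4, Rigel:27.3, Indus:3.4, Sigma:26.5, Mira:21.9, Pavo:20 → nearest is Indus
(8.2, 18.6) — d to each: Kappa:11.8, Rigel:19.1, Indus:31, Sigma:6.1, Mira:5.7, Pavo:31.4 → nearest is Mira
(2.7, 5.8) — d to each: Kappa:19.1, Rigel:37.4, Indus:23.7, Sigma:12.2, Mira:22.8, Pavo:30.1 → nearest is Sigma
(12.3, 1.4) — d to each: Kappa:33.1, Rigel:32.2, Indus:9.7, Sigma:20.2, Mira:17.6, Pavo:24.9 → nearest is Indus
Tally — Rigel:1, Indus:4, Sigma:1, Mira:2. Indus captures the most (4).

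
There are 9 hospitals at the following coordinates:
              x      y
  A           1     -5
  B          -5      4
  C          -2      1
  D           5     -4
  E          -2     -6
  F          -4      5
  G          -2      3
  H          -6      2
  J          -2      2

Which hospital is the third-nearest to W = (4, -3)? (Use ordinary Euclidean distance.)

Compare squared distances (the ordering matches that of the actual distances):
|WA|² = (4−1)² + (-3−(-5))² = 9 + 4 = 13
|WB|² = (4−(-5))² + (-3−4)² = 81 + 49 = 130
|WC|² = (4−(-2))² + (-3−1)² = 36 + 16 = 52
|WD|² = (4−5)² + (-3−(-4))² = 1 + 1 = 2
|WE|² = (4−(-2))² + (-3−(-6))² = 36 + 9 = 45
|WF|² = (4−(-4))² + (-3−5)² = 64 + 64 = 128
|WG|² = (4−(-2))² + (-3−3)² = 36 + 36 = 72
|WH|² = (4−(-6))² + (-3−2)² = 100 + 25 = 125
|WJ|² = (4−(-2))² + (-3−2)² = 36 + 25 = 61
Sorted ascending: D, A, E, C, … — the third-nearest is E.

E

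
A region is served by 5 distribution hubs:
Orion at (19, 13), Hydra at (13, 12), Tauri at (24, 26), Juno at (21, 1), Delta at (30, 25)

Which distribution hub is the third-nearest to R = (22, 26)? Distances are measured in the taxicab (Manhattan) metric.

d(R, Orion) = |22−19| + |26−13| = 3 + 13 = 16
d(R, Hydra) = |22−13| + |26−12| = 9 + 14 = 23
d(R, Tauri) = |22−24| + |26−26| = 2 + 0 = 2
d(R, Juno) = |22−21| + |26−1| = 1 + 25 = 26
d(R, Delta) = |22−30| + |26−25| = 8 + 1 = 9
Sorted ascending: Tauri, Delta, Orion, Hydra, … — the third-nearest is Orion.

Orion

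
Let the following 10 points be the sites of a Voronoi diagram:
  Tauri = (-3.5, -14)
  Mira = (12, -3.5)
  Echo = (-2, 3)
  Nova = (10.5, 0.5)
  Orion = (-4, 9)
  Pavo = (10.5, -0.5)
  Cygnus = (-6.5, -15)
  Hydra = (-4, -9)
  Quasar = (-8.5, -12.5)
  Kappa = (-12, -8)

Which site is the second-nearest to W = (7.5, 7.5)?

Pavo

Since √ is increasing, it suffices to compare squared distances:
d²(W, Tauri) = 121 + 462.25 = 583.25
d²(W, Mira) = 20.25 + 121 = 141.25
d²(W, Echo) = 90.25 + 20.25 = 110.5
d²(W, Nova) = 9 + 49 = 58
d²(W, Orion) = 132.25 + 2.25 = 134.5
d²(W, Pavo) = 9 + 64 = 73
d²(W, Cygnus) = 196 + 506.25 = 702.25
d²(W, Hydra) = 132.25 + 272.25 = 404.5
d²(W, Quasar) = 256 + 400 = 656
d²(W, Kappa) = 380.25 + 240.25 = 620.5
Sorted ascending: Nova, Pavo, Echo, … — the second-nearest is Pavo.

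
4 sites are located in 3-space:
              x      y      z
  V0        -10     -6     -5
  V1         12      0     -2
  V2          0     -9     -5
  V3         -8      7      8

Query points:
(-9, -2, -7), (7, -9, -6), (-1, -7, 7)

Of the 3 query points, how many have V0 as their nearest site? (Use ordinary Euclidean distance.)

(-9, -2, -7) — d² to each: V0:21, V1:470, V2:134, V3:307 → nearest is V0
(7, -9, -6) — d² to each: V0:299, V1:122, V2:50, V3:677 → nearest is V2
(-1, -7, 7) — d² to each: V0:226, V1:299, V2:149, V3:246 → nearest is V2
1 of the 3 points has V0 as nearest.

1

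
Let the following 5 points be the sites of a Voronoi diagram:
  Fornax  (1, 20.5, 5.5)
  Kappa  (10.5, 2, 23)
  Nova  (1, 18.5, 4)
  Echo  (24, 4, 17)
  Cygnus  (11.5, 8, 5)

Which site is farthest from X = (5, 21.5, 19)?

Echo

Squared Euclidean distances:
d²(X, Fornax) = (5−1)² + (21.5−20.5)² + (19−5.5)² = 16 + 1 + 182.25 = 199.25
d²(X, Kappa) = (5−10.5)² + (21.5−2)² + (19−23)² = 30.25 + 380.25 + 16 = 426.5
d²(X, Nova) = (5−1)² + (21.5−18.5)² + (19−4)² = 16 + 9 + 225 = 250
d²(X, Echo) = (5−24)² + (21.5−4)² + (19−17)² = 361 + 306.25 + 4 = 671.25
d²(X, Cygnus) = (5−11.5)² + (21.5−8)² + (19−5)² = 42.25 + 182.25 + 196 = 420.5
The largest is to Echo.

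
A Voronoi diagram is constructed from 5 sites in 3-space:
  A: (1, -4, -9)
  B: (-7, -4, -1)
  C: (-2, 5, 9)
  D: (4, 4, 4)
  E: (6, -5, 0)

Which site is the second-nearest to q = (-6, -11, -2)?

Compare squared distances (the ordering matches that of the actual distances):
|qA|² = 49 + 49 + 49 = 147
|qB|² = 1 + 49 + 1 = 51
|qC|² = 16 + 256 + 121 = 393
|qD|² = 100 + 225 + 36 = 361
|qE|² = 144 + 36 + 4 = 184
Sorted ascending: B, A, E, … — the second-nearest is A.

A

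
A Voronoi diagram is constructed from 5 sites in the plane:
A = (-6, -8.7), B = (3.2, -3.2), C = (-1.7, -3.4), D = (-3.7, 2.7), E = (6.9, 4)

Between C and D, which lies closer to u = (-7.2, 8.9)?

D

Compare squared distances:
|uC|² = (-7.2−(-1.7))² + (8.9−(-3.4))² = 30.25 + 151.29 = 181.54
|uD|² = (-7.2−(-3.7))² + (8.9−2.7)² = 12.25 + 38.44 = 50.69
181.54 > 50.69, so D is closer.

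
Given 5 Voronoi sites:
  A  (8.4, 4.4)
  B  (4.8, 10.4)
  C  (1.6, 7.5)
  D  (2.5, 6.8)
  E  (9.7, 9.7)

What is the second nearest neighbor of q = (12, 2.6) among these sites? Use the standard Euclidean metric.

E

Compare squared distances (the ordering matches that of the actual distances):
|qA|² = (12−8.4)² + (2.6−4.4)² = 12.96 + 3.24 = 16.2
|qB|² = (12−4.8)² + (2.6−10.4)² = 51.84 + 60.84 = 112.68
|qC|² = (12−1.6)² + (2.6−7.5)² = 108.16 + 24.01 = 132.17
|qD|² = (12−2.5)² + (2.6−6.8)² = 90.25 + 17.64 = 107.89
|qE|² = (12−9.7)² + (2.6−9.7)² = 5.29 + 50.41 = 55.7
Sorted ascending: A, E, D, … — the second-nearest is E.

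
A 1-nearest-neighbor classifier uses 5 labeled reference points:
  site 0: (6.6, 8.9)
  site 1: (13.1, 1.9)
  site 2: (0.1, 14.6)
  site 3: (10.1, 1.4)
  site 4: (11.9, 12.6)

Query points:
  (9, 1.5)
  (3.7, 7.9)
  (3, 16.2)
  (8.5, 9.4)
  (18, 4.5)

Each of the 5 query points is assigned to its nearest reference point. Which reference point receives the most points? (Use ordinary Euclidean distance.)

(9, 1.5) — d² to each: site 0:60.52, site 1:16.97, site 2:250.82, site 3:1.22, site 4:131.62 → nearest is site 3
(3.7, 7.9) — d² to each: site 0:9.41, site 1:124.36, site 2:57.85, site 3:83.21, site 4:89.33 → nearest is site 0
(3, 16.2) — d² to each: site 0:66.25, site 1:306.5, site 2:10.97, site 3:269.45, site 4:92.17 → nearest is site 2
(8.5, 9.4) — d² to each: site 0:3.86, site 1:77.41, site 2:97.6, site 3:66.56, site 4:21.8 → nearest is site 0
(18, 4.5) — d² to each: site 0:149.32, site 1:30.77, site 2:422.42, site 3:72.02, site 4:102.82 → nearest is site 1
Tally — site 0:2, site 1:1, site 2:1, site 3:1. site 0 captures the most (2).

site 0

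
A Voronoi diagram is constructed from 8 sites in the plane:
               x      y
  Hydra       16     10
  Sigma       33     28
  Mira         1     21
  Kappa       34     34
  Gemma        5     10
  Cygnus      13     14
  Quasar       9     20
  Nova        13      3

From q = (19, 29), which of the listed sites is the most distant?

Nova

Squared Euclidean distances:
d²(q, Hydra) = (19−16)² + (29−10)² = 9 + 361 = 370
d²(q, Sigma) = (19−33)² + (29−28)² = 196 + 1 = 197
d²(q, Mira) = (19−1)² + (29−21)² = 324 + 64 = 388
d²(q, Kappa) = (19−34)² + (29−34)² = 225 + 25 = 250
d²(q, Gemma) = (19−5)² + (29−10)² = 196 + 361 = 557
d²(q, Cygnus) = (19−13)² + (29−14)² = 36 + 225 = 261
d²(q, Quasar) = (19−9)² + (29−20)² = 100 + 81 = 181
d²(q, Nova) = (19−13)² + (29−3)² = 36 + 676 = 712
The largest is to Nova.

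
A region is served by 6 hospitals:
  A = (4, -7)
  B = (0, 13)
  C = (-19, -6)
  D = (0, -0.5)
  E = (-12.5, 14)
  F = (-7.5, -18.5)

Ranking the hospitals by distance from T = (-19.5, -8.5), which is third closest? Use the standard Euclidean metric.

Since √ is increasing, it suffices to compare squared distances:
|TA|² = 552.25 + 2.25 = 554.5
|TB|² = 380.25 + 462.25 = 842.5
|TC|² = 0.25 + 6.25 = 6.5
|TD|² = 380.25 + 64 = 444.25
|TE|² = 49 + 506.25 = 555.25
|TF|² = 144 + 100 = 244
Sorted ascending: C, F, D, A, … — the third-nearest is D.

D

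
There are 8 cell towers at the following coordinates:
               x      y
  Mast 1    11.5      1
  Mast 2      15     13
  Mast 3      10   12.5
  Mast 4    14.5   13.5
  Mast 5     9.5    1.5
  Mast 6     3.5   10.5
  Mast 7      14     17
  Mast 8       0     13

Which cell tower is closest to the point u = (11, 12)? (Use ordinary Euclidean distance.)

Mast 3

Squared Euclidean distances:
d²(u, Mast 1) = 0.25 + 121 = 121.25
d²(u, Mast 2) = 16 + 1 = 17
d²(u, Mast 3) = 1 + 0.25 = 1.25
d²(u, Mast 4) = 12.25 + 2.25 = 14.5
d²(u, Mast 5) = 2.25 + 110.25 = 112.5
d²(u, Mast 6) = 56.25 + 2.25 = 58.5
d²(u, Mast 7) = 9 + 25 = 34
d²(u, Mast 8) = 121 + 1 = 122
Minimum is at Mast 3.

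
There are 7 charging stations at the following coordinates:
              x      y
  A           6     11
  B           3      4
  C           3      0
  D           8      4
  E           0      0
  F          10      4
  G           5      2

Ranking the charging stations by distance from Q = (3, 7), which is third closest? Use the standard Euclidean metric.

Compare squared distances (the ordering matches that of the actual distances):
|QA|² = (3−6)² + (7−11)² = 9 + 16 = 25
|QB|² = (3−3)² + (7−4)² = 0 + 9 = 9
|QC|² = (3−3)² + (7−0)² = 0 + 49 = 49
|QD|² = (3−8)² + (7−4)² = 25 + 9 = 34
|QE|² = (3−0)² + (7−0)² = 9 + 49 = 58
|QF|² = (3−10)² + (7−4)² = 49 + 9 = 58
|QG|² = (3−5)² + (7−2)² = 4 + 25 = 29
Sorted ascending: B, A, G, D, … — the third-nearest is G.

G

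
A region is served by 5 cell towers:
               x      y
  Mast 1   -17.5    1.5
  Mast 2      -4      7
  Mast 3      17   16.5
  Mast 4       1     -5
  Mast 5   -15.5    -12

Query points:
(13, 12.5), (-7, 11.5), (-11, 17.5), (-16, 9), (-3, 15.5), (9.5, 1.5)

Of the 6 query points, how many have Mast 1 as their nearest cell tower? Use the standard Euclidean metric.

1

(13, 12.5) — d² to each: Mast 1:1051.25, Mast 2:319.25, Mast 3:32, Mast 4:450.25, Mast 5:1412.5 → nearest is Mast 3
(-7, 11.5) — d² to each: Mast 1:210.25, Mast 2:29.25, Mast 3:601, Mast 4:336.25, Mast 5:624.5 → nearest is Mast 2
(-11, 17.5) — d² to each: Mast 1:298.25, Mast 2:159.25, Mast 3:785, Mast 4:650.25, Mast 5:890.5 → nearest is Mast 2
(-16, 9) — d² to each: Mast 1:58.5, Mast 2:148, Mast 3:1145.25, Mast 4:485, Mast 5:441.25 → nearest is Mast 1
(-3, 15.5) — d² to each: Mast 1:406.25, Mast 2:73.25, Mast 3:401, Mast 4:436.25, Mast 5:912.5 → nearest is Mast 2
(9.5, 1.5) — d² to each: Mast 1:729, Mast 2:212.5, Mast 3:281.25, Mast 4:114.5, Mast 5:807.25 → nearest is Mast 4
1 of the 6 points has Mast 1 as nearest.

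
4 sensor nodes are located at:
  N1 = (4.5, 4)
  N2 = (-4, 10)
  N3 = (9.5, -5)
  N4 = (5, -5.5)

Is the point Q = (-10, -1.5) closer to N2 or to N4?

N2

Compare squared distances:
|QN2|² = (-10−(-4))² + (-1.5−10)² = 36 + 132.25 = 168.25
|QN4|² = (-10−5)² + (-1.5−(-5.5))² = 225 + 16 = 241
168.25 < 241, so N2 is closer.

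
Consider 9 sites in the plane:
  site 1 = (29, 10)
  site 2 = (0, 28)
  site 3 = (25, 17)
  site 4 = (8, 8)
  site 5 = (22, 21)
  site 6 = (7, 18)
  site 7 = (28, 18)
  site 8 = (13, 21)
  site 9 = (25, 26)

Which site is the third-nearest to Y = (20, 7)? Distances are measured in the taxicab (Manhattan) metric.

site 3

d(Y, site 1) = |20−29| + |7−10| = 9 + 3 = 12
d(Y, site 2) = |20−0| + |7−28| = 20 + 21 = 41
d(Y, site 3) = |20−25| + |7−17| = 5 + 10 = 15
d(Y, site 4) = |20−8| + |7−8| = 12 + 1 = 13
d(Y, site 5) = |20−22| + |7−21| = 2 + 14 = 16
d(Y, site 6) = |20−7| + |7−18| = 13 + 11 = 24
d(Y, site 7) = |20−28| + |7−18| = 8 + 11 = 19
d(Y, site 8) = |20−13| + |7−21| = 7 + 14 = 21
d(Y, site 9) = |20−25| + |7−26| = 5 + 19 = 24
Sorted ascending: site 1, site 4, site 3, site 5, … — the third-nearest is site 3.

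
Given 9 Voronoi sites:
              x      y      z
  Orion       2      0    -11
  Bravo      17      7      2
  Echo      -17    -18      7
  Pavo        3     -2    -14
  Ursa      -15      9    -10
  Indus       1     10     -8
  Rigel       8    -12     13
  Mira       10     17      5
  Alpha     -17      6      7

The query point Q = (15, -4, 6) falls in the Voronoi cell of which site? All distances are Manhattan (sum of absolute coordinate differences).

d(Q, Orion) = 13 + 4 + 17 = 34
d(Q, Bravo) = 2 + 11 + 4 = 17
d(Q, Echo) = 32 + 14 + 1 = 47
d(Q, Pavo) = 12 + 2 + 20 = 34
d(Q, Ursa) = 30 + 13 + 16 = 59
d(Q, Indus) = 14 + 14 + 14 = 42
d(Q, Rigel) = 7 + 8 + 7 = 22
d(Q, Mira) = 5 + 21 + 1 = 27
d(Q, Alpha) = 32 + 10 + 1 = 43
Minimum is at Bravo.

Bravo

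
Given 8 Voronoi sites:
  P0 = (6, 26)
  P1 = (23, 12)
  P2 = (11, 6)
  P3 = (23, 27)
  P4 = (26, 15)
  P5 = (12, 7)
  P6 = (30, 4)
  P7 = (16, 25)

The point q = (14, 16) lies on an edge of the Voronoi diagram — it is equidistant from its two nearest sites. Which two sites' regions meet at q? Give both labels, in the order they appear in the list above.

Squared distances from q to each site:
|qP0|² = 64 + 100 = 164
|qP1|² = 81 + 16 = 97
|qP2|² = 9 + 100 = 109
|qP3|² = 81 + 121 = 202
|qP4|² = 144 + 1 = 145
|qP5|² = 4 + 81 = 85
|qP6|² = 256 + 144 = 400
|qP7|² = 4 + 81 = 85
q is equidistant from P5 and P7 (both at squared distance 85), and every other site is strictly farther — so q lies on the P5–P7 Voronoi edge.

P5 and P7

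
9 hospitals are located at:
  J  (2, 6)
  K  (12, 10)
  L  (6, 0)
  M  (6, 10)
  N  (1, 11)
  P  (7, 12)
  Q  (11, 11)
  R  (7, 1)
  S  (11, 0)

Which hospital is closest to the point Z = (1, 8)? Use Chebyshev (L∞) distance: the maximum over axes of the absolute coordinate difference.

J

d(Z,J) = max(1, 2) = 2
d(Z,K) = max(11, 2) = 11
d(Z,L) = max(5, 8) = 8
d(Z,M) = max(5, 2) = 5
d(Z,N) = max(0, 3) = 3
d(Z,P) = max(6, 4) = 6
d(Z,Q) = max(10, 3) = 10
d(Z,R) = max(6, 7) = 7
d(Z,S) = max(10, 8) = 10
J is nearest.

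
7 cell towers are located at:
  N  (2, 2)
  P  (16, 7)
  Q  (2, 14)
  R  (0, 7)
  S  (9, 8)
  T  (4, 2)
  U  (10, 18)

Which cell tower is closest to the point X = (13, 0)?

Compare squared distances (the ordering matches that of the actual distances):
|XN|² = (13−2)² + (0−2)² = 121 + 4 = 125
|XP|² = (13−16)² + (0−7)² = 9 + 49 = 58
|XQ|² = (13−2)² + (0−14)² = 121 + 196 = 317
|XR|² = (13−0)² + (0−7)² = 169 + 49 = 218
|XS|² = (13−9)² + (0−8)² = 16 + 64 = 80
|XT|² = (13−4)² + (0−2)² = 81 + 4 = 85
|XU|² = (13−10)² + (0−18)² = 9 + 324 = 333
Minimum is at P.

P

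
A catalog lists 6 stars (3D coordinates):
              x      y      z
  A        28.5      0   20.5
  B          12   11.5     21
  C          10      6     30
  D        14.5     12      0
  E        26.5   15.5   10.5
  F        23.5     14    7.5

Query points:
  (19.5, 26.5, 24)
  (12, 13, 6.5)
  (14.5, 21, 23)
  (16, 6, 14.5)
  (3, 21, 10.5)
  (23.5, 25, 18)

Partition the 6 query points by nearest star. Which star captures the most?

(19.5, 26.5, 24) — d² to each: A:795.5, B:290.25, C:546.5, D:811.25, E:352.25, F:444.5 → nearest is B
(12, 13, 6.5) — d² to each: A:637.25, B:212.5, C:605.25, D:49.5, E:232.5, F:134.25 → nearest is D
(14.5, 21, 23) — d² to each: A:643.25, B:100.5, C:294.25, D:610, E:330.5, F:370.25 → nearest is B
(16, 6, 14.5) — d² to each: A:228.25, B:88.5, C:276.25, D:248.5, E:216.5, F:169.25 → nearest is B
(3, 21, 10.5) — d² to each: A:1191.25, B:281.5, C:654.25, D:323.5, E:582.5, F:478.25 → nearest is B
(23.5, 25, 18) — d² to each: A:656.25, B:323.5, C:687.25, D:574, E:155.5, F:231.25 → nearest is E
Tally — B:4, D:1, E:1. B captures the most (4).

B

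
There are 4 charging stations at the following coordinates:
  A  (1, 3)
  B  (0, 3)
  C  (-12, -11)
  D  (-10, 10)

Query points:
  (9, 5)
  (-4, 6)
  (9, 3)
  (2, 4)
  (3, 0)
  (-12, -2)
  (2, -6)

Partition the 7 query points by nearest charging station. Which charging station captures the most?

A

(9, 5) — d² to each: A:68, B:85, C:697, D:386 → nearest is A
(-4, 6) — d² to each: A:34, B:25, C:353, D:52 → nearest is B
(9, 3) — d² to each: A:64, B:81, C:637, D:410 → nearest is A
(2, 4) — d² to each: A:2, B:5, C:421, D:180 → nearest is A
(3, 0) — d² to each: A:13, B:18, C:346, D:269 → nearest is A
(-12, -2) — d² to each: A:194, B:169, C:81, D:148 → nearest is C
(2, -6) — d² to each: A:82, B:85, C:221, D:400 → nearest is A
Tally — A:5, B:1, C:1. A captures the most (5).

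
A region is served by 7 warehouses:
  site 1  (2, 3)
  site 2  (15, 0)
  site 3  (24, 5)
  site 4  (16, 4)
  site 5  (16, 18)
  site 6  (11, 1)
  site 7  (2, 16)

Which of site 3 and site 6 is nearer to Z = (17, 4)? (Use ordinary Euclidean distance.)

site 6

Compare squared distances:
d²(Z, site 3) = (17−24)² + (4−5)² = 49 + 1 = 50
d²(Z, site 6) = (17−11)² + (4−1)² = 36 + 9 = 45
50 > 45, so site 6 is closer.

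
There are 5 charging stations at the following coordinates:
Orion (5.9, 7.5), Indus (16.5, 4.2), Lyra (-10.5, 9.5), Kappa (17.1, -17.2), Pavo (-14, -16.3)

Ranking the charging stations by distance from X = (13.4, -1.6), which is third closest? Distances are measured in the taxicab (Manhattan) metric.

d(X, Orion) = |13.4−5.9| + |-1.6−7.5| = 7.5 + 9.1 = 16.6
d(X, Indus) = |13.4−16.5| + |-1.6−4.2| = 3.1 + 5.8 = 8.9
d(X, Lyra) = |13.4−(-10.5)| + |-1.6−9.5| = 23.9 + 11.1 = 35
d(X, Kappa) = |13.4−17.1| + |-1.6−(-17.2)| = 3.7 + 15.6 = 19.3
d(X, Pavo) = |13.4−(-14)| + |-1.6−(-16.3)| = 27.4 + 14.7 = 42.1
Sorted ascending: Indus, Orion, Kappa, Lyra, … — the third-nearest is Kappa.

Kappa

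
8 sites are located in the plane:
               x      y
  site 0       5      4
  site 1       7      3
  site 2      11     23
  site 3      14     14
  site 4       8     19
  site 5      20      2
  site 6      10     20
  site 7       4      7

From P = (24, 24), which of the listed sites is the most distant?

site 0

Compare squared distances (the ordering matches that of the actual distances):
d²(P, site 0) = (24−5)² + (24−4)² = 361 + 400 = 761
d²(P, site 1) = (24−7)² + (24−3)² = 289 + 441 = 730
d²(P, site 2) = (24−11)² + (24−23)² = 169 + 1 = 170
d²(P, site 3) = (24−14)² + (24−14)² = 100 + 100 = 200
d²(P, site 4) = (24−8)² + (24−19)² = 256 + 25 = 281
d²(P, site 5) = (24−20)² + (24−2)² = 16 + 484 = 500
d²(P, site 6) = (24−10)² + (24−20)² = 196 + 16 = 212
d²(P, site 7) = (24−4)² + (24−7)² = 400 + 289 = 689
The largest is to site 0.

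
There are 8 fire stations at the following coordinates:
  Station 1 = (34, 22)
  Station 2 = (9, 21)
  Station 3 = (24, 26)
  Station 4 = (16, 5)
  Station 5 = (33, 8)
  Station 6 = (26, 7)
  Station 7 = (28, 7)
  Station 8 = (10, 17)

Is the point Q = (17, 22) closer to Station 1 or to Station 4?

Station 1

Compare squared distances:
d²(Q, Station 1) = (17−34)² + (22−22)² = 289 + 0 = 289
d²(Q, Station 4) = (17−16)² + (22−5)² = 1 + 289 = 290
289 < 290, so Station 1 is closer.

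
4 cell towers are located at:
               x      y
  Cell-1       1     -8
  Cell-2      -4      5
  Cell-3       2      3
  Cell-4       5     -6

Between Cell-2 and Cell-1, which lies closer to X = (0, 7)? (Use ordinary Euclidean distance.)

Cell-2

Compare squared distances:
d²(X, Cell-2) = (0−(-4))² + (7−5)² = 16 + 4 = 20
d²(X, Cell-1) = (0−1)² + (7−(-8))² = 1 + 225 = 226
20 < 226, so Cell-2 is closer.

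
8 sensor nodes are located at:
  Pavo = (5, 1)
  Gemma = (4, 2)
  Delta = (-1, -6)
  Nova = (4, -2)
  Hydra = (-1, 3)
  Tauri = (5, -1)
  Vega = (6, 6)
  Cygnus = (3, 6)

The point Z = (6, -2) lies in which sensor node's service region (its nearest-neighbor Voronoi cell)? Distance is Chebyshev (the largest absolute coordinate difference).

Tauri

d(Z, Pavo) = max(1, 3) = 3
d(Z, Gemma) = max(2, 4) = 4
d(Z, Delta) = max(7, 4) = 7
d(Z, Nova) = max(2, 0) = 2
d(Z, Hydra) = max(7, 5) = 7
d(Z, Tauri) = max(1, 1) = 1
d(Z, Vega) = max(0, 8) = 8
d(Z, Cygnus) = max(3, 8) = 8
Tauri is nearest.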